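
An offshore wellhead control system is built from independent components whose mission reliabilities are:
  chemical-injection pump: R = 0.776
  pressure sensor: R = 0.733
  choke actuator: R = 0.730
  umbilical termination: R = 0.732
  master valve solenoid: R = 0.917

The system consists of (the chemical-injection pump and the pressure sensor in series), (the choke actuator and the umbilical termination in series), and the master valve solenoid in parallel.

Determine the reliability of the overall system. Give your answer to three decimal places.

0.983

Series (chemical-injection pump and pressure sensor): 0.77600 × 0.73300 = 0.56881
Series (choke actuator and umbilical termination): 0.73000 × 0.73200 = 0.53436
Parallel ([0.56881], [0.53436], and master valve solenoid): 1 − (1 − 0.56881)(1 − 0.53436)(1 − 0.91700) = 0.983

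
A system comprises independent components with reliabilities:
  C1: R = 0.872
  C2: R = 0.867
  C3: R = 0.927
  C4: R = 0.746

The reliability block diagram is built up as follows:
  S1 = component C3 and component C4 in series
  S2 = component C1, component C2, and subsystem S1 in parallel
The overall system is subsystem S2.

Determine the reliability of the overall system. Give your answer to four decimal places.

Series (C3 and C4): 0.927000 × 0.746000 = 0.691542
Parallel (C1, C2, and [0.691542]): 1 − (1 − 0.872000)(1 − 0.867000)(1 − 0.691542) = 0.9947

0.9947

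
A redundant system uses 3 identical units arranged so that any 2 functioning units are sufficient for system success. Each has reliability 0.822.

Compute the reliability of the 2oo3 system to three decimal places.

0.916

R = Σ_{i=2}^{3} C(3,i) p^i (1−p)^{3−i} with p = 0.822
C(3,2)·0.822^2·0.178^1 = 0.36082
C(3,3)·0.822^3·0.178^0 = 0.55541
Sum = 0.916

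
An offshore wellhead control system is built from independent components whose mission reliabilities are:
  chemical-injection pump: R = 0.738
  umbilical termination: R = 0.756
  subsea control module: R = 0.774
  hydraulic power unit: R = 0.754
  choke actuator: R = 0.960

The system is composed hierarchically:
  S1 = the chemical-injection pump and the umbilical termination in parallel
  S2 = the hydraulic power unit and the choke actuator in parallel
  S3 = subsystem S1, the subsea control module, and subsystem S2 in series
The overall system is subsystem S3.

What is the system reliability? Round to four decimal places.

Parallel (chemical-injection pump and umbilical termination): 1 − (1 − 0.738000)(1 − 0.756000) = 0.936072
Parallel (hydraulic power unit and choke actuator): 1 − (1 − 0.754000)(1 − 0.960000) = 0.990160
Series ([0.936072], subsea control module, and [0.990160]): 0.936072 × 0.774000 × 0.990160 = 0.7174

0.7174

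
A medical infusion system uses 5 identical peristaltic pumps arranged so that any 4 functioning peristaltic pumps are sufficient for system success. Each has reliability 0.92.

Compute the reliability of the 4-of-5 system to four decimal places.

R = Σ_{i=4}^{5} C(5,i) p^i (1−p)^{5−i} with p = 0.92
C(5,4)·0.92^4·0.08^1 = 0.286557
C(5,5)·0.92^5·0.08^0 = 0.659082
Sum = 0.9456

0.9456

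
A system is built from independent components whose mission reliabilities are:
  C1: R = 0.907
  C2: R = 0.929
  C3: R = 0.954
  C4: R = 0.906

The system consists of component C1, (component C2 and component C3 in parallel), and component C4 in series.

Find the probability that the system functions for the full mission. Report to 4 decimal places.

0.8191

Parallel (C2 and C3): 1 − (1 − 0.929000)(1 − 0.954000) = 0.996734
Series (C1, [0.996734], and C4): 0.907000 × 0.996734 × 0.906000 = 0.8191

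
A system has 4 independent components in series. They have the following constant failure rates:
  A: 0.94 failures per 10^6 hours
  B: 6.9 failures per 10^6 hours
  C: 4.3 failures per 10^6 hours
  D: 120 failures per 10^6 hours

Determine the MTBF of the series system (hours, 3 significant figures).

Series of exponential components: λ_sys = Σ λ_i
λ_sys = 0.00000094 + 0.0000069 + 0.0000043 + 0.00012 = 1.3214e-04 /h
MTBF = 1 / λ_sys = 7570 h

7570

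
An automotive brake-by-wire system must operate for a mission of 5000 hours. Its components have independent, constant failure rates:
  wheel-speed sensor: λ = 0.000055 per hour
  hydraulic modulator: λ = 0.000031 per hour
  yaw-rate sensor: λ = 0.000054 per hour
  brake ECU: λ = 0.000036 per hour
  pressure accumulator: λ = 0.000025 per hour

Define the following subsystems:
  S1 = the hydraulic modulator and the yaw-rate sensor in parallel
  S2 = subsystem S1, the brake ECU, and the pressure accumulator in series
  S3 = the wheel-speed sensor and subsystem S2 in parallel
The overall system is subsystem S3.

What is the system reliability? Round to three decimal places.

R(wheel-speed sensor) = exp(−0.000055 × 5000) = 0.75957
R(hydraulic modulator) = exp(−0.000031 × 5000) = 0.85642
R(yaw-rate sensor) = exp(−0.000054 × 5000) = 0.76338
R(brake ECU) = exp(−0.000036 × 5000) = 0.83527
R(pressure accumulator) = exp(−0.000025 × 5000) = 0.88250
Parallel (hydraulic modulator and yaw-rate sensor): 1 − (1 − 0.85642)(1 − 0.76338) = 0.96603
Series ([0.96603], brake ECU, and pressure accumulator): 0.96603 × 0.83527 × 0.88250 = 0.71209
Parallel (wheel-speed sensor and [0.71209]): 1 − (1 − 0.75957)(1 − 0.71209) = 0.931

0.931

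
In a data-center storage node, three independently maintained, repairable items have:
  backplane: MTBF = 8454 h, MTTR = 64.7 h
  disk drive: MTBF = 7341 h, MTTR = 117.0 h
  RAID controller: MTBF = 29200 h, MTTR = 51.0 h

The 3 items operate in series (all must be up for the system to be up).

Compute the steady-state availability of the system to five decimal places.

0.97513

A(backplane) = MTBF/(MTBF+MTTR) = 8454/(8454+64.7) = 0.992405
A(disk drive) = MTBF/(MTBF+MTTR) = 7341/(7341+117.0) = 0.984312
A(RAID controller) = MTBF/(MTBF+MTTR) = 29200/(29200+51.0) = 0.998256
Series availability: 0.992405 × 0.984312 × 0.998256 = 0.97513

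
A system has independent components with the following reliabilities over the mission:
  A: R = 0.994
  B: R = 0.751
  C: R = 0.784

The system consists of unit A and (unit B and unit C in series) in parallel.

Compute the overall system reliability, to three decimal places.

0.998

Series (B and C): 0.75100 × 0.78400 = 0.58878
Parallel (A and [0.58878]): 1 − (1 − 0.99400)(1 − 0.58878) = 0.998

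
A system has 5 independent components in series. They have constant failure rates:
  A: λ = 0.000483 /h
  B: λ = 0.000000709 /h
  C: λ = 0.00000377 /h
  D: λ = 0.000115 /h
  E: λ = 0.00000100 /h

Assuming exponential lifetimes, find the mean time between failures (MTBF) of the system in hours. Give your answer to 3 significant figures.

1660

Series of exponential components: λ_sys = Σ λ_i
λ_sys = 0.000483 + 0.000000709 + 0.00000377 + 0.000115 + 0.00000100 = 6.0348e-04 /h
MTBF = 1 / λ_sys = 1660 h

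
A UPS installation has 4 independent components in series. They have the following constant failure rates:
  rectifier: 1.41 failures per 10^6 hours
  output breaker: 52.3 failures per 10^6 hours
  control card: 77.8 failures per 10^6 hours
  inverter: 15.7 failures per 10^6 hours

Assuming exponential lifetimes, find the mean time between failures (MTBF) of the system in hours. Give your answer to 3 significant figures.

6790

Series of exponential components: λ_sys = Σ λ_i
λ_sys = 0.00000141 + 0.0000523 + 0.0000778 + 0.0000157 = 1.4721e-04 /h
MTBF = 1 / λ_sys = 6790 h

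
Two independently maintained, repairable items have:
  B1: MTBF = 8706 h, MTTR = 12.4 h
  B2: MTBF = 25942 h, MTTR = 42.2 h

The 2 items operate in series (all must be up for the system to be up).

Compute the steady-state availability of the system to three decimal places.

A(B1) = MTBF/(MTBF+MTTR) = 8706/(8706+12.4) = 0.998578
A(B2) = MTBF/(MTBF+MTTR) = 25942/(25942+42.2) = 0.998376
Series availability: 0.998578 × 0.998376 = 0.997

0.997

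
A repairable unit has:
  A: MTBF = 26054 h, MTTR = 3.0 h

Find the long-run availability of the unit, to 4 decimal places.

A(A) = MTBF/(MTBF+MTTR) = 26054/(26054+3.0) = 0.9999

0.9999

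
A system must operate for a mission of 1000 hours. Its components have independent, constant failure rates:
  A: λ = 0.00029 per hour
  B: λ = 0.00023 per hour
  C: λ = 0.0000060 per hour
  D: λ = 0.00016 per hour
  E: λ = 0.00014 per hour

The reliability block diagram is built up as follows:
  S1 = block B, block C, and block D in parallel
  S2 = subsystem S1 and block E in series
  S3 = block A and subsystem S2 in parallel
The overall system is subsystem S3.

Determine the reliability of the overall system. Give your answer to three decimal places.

0.967

R(A) = exp(−0.00029 × 1000) = 0.74826
R(B) = exp(−0.00023 × 1000) = 0.79453
R(C) = exp(−0.0000060 × 1000) = 0.99402
R(D) = exp(−0.00016 × 1000) = 0.85214
R(E) = exp(−0.00014 × 1000) = 0.86936
Parallel (B, C, and D): 1 − (1 − 0.79453)(1 − 0.99402)(1 − 0.85214) = 0.99982
Series ([0.99982] and E): 0.99982 × 0.86936 = 0.86920
Parallel (A and [0.86920]): 1 − (1 − 0.74826)(1 − 0.86920) = 0.967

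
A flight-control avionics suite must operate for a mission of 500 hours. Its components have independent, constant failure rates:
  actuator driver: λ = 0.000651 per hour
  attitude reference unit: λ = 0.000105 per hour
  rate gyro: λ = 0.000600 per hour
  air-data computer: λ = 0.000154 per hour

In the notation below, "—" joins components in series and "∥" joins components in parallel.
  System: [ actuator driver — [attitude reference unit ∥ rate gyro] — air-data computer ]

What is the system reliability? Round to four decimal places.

R(actuator driver) = exp(−0.000651 × 500) = 0.722166
R(attitude reference unit) = exp(−0.000105 × 500) = 0.948854
R(rate gyro) = exp(−0.000600 × 500) = 0.740818
R(air-data computer) = exp(−0.000154 × 500) = 0.925890
Parallel (attitude reference unit and rate gyro): 1 − (1 − 0.948854)(1 − 0.740818) = 0.986744
Series (actuator driver, [0.986744], and air-data computer): 0.722166 × 0.986744 × 0.925890 = 0.6598

0.6598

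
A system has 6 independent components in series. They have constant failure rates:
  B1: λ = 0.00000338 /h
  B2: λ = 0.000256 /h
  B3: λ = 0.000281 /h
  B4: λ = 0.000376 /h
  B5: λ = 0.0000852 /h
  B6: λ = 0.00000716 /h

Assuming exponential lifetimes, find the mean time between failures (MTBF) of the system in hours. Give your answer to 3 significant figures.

991

Series of exponential components: λ_sys = Σ λ_i
λ_sys = 0.00000338 + 0.000256 + 0.000281 + 0.000376 + 0.0000852 + 0.00000716 = 1.0087e-03 /h
MTBF = 1 / λ_sys = 991 h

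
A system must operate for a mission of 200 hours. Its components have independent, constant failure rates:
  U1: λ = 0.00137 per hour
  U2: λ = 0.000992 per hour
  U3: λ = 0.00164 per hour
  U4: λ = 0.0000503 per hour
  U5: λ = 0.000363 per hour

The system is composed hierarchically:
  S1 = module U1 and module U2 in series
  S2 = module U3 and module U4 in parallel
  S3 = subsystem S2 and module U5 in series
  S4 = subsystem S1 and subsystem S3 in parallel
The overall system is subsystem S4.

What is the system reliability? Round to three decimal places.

0.973

R(U1) = exp(−0.00137 × 200) = 0.76033
R(U2) = exp(−0.000992 × 200) = 0.82004
R(U3) = exp(−0.00164 × 200) = 0.72036
R(U4) = exp(−0.0000503 × 200) = 0.98999
R(U5) = exp(−0.000363 × 200) = 0.92997
Series (U1 and U2): 0.76033 × 0.82004 = 0.62350
Parallel (U3 and U4): 1 − (1 − 0.72036)(1 − 0.98999) = 0.99720
Series ([0.99720] and U5): 0.99720 × 0.92997 = 0.92737
Parallel ([0.62350] and [0.92737]): 1 − (1 − 0.62350)(1 − 0.92737) = 0.973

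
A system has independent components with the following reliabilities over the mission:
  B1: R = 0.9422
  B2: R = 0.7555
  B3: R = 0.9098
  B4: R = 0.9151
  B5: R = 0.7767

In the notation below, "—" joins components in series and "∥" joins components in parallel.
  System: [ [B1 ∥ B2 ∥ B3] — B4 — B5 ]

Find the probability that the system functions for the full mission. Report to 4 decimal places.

Parallel (B1, B2, and B3): 1 − (1 − 0.942200)(1 − 0.755500)(1 − 0.909800) = 0.998725
Series ([0.998725], B4, and B5): 0.998725 × 0.915100 × 0.776700 = 0.7099

0.7099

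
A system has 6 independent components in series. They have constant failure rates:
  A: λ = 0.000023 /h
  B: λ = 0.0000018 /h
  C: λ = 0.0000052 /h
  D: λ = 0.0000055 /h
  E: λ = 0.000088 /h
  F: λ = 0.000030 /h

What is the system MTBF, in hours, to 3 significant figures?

6510

Series of exponential components: λ_sys = Σ λ_i
λ_sys = 0.000023 + 0.0000018 + 0.0000052 + 0.0000055 + 0.000088 + 0.000030 = 1.5350e-04 /h
MTBF = 1 / λ_sys = 6510 h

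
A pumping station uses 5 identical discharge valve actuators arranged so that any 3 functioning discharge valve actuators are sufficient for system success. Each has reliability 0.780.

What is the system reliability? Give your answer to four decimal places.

0.9256

R = Σ_{i=3}^{5} C(5,i) p^i (1−p)^{5−i} with p = 0.780
C(5,3)·0.780^3·0.220^2 = 0.229683
C(5,4)·0.780^4·0.220^1 = 0.407166
C(5,5)·0.780^5·0.220^0 = 0.288717
Sum = 0.9256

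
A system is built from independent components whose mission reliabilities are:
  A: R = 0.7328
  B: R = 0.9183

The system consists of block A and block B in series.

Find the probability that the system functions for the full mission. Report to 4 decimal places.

Series (A and B): 0.732800 × 0.918300 = 0.6729

0.6729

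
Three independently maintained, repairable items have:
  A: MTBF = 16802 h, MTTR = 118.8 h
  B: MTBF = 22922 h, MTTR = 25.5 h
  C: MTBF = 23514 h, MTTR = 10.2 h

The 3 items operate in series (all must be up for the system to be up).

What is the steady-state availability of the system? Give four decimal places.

A(A) = MTBF/(MTBF+MTTR) = 16802/(16802+118.8) = 0.992979
A(B) = MTBF/(MTBF+MTTR) = 22922/(22922+25.5) = 0.998889
A(C) = MTBF/(MTBF+MTTR) = 23514/(23514+10.2) = 0.999566
Series availability: 0.992979 × 0.998889 × 0.999566 = 0.9914

0.9914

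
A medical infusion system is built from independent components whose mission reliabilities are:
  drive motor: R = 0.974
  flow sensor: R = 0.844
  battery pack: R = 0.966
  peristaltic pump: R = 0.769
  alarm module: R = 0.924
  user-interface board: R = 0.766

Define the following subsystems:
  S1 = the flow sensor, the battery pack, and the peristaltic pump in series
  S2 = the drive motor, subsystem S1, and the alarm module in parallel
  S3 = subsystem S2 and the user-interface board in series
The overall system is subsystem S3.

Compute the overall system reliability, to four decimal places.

0.7654

Series (flow sensor, battery pack, and peristaltic pump): 0.844000 × 0.966000 × 0.769000 = 0.626969
Parallel (drive motor, [0.626969], and alarm module): 1 − (1 − 0.974000)(1 − 0.626969)(1 − 0.924000) = 0.999263
Series ([0.999263] and user-interface board): 0.999263 × 0.766000 = 0.7654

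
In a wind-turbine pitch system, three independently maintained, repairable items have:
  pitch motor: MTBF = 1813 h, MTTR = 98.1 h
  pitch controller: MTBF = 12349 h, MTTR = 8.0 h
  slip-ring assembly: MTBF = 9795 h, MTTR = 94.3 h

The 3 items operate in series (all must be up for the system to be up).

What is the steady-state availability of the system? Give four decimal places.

0.9390

A(pitch motor) = MTBF/(MTBF+MTTR) = 1813/(1813+98.1) = 0.948668
A(pitch controller) = MTBF/(MTBF+MTTR) = 12349/(12349+8.0) = 0.999353
A(slip-ring assembly) = MTBF/(MTBF+MTTR) = 9795/(9795+94.3) = 0.990464
Series availability: 0.948668 × 0.999353 × 0.990464 = 0.9390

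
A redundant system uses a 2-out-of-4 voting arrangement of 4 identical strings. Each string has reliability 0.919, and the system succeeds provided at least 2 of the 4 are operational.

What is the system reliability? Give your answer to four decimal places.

0.9980

R = Σ_{i=2}^{4} C(4,i) p^i (1−p)^{4−i} with p = 0.919
C(4,2)·0.919^2·0.081^2 = 0.033247
C(4,3)·0.919^3·0.081^1 = 0.251473
C(4,4)·0.919^4·0.081^0 = 0.713283
Sum = 0.9980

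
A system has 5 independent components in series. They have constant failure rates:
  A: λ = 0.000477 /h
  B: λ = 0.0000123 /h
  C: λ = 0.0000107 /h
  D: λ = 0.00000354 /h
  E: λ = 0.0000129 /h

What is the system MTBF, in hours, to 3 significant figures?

Series of exponential components: λ_sys = Σ λ_i
λ_sys = 0.000477 + 0.0000123 + 0.0000107 + 0.00000354 + 0.0000129 = 5.1644e-04 /h
MTBF = 1 / λ_sys = 1940 h

1940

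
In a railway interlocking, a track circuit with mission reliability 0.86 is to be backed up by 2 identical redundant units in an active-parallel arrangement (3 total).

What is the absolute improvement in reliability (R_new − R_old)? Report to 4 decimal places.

R_before = 0.86
R_after = 1 − (1 − 0.86)^3 = 0.9973
ΔR = 0.9973 − 0.86 = 0.1373

0.1373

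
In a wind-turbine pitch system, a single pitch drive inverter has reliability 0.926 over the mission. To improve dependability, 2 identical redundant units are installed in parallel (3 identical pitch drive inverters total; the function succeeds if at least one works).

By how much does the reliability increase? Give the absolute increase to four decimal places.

0.0736

R_before = 0.926
R_after = 1 − (1 − 0.926)^3 = 0.9996
ΔR = 0.9996 − 0.926 = 0.0736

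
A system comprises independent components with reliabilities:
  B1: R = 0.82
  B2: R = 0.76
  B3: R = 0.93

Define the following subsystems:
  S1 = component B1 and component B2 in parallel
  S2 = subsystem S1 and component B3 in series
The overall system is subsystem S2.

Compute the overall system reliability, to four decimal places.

Parallel (B1 and B2): 1 − (1 − 0.820000)(1 − 0.760000) = 0.956800
Series ([0.956800] and B3): 0.956800 × 0.930000 = 0.8898

0.8898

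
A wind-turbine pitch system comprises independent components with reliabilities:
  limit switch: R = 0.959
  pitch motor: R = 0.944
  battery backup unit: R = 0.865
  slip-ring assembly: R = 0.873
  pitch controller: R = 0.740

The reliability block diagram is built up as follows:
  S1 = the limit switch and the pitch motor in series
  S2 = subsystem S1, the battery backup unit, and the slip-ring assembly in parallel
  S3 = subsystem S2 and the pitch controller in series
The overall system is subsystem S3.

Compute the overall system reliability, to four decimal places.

Series (limit switch and pitch motor): 0.959000 × 0.944000 = 0.905296
Parallel ([0.905296], battery backup unit, and slip-ring assembly): 1 − (1 − 0.905296)(1 − 0.865000)(1 − 0.873000) = 0.998376
Series ([0.998376] and pitch controller): 0.998376 × 0.740000 = 0.7388

0.7388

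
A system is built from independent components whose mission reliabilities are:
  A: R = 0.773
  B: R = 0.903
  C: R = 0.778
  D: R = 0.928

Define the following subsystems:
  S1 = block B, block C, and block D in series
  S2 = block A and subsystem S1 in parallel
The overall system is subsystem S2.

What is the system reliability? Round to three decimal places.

Series (B, C, and D): 0.90300 × 0.77800 × 0.92800 = 0.65195
Parallel (A and [0.65195]): 1 − (1 − 0.77300)(1 − 0.65195) = 0.921

0.921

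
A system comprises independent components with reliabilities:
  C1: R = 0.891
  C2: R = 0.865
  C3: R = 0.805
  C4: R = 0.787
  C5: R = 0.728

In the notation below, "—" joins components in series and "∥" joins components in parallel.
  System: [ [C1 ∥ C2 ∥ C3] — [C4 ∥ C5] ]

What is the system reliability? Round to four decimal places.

Parallel (C1, C2, and C3): 1 − (1 − 0.891000)(1 − 0.865000)(1 − 0.805000) = 0.997131
Parallel (C4 and C5): 1 − (1 − 0.787000)(1 − 0.728000) = 0.942064
Series ([0.997131] and [0.942064]): 0.997131 × 0.942064 = 0.9394

0.9394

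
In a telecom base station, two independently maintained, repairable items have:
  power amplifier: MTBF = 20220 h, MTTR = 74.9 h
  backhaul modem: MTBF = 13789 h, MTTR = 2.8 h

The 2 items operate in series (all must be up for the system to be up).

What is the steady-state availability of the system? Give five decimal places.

A(power amplifier) = MTBF/(MTBF+MTTR) = 20220/(20220+74.9) = 0.996309
A(backhaul modem) = MTBF/(MTBF+MTTR) = 13789/(13789+2.8) = 0.999797
Series availability: 0.996309 × 0.999797 = 0.99611

0.99611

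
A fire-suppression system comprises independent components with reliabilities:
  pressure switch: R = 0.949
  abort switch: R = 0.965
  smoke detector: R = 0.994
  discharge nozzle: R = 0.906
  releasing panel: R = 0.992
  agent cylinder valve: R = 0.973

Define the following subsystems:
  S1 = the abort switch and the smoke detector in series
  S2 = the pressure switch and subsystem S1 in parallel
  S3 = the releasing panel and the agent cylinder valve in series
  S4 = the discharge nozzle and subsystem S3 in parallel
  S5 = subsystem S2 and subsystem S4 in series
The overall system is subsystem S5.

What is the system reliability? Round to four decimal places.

Series (abort switch and smoke detector): 0.965000 × 0.994000 = 0.959210
Parallel (pressure switch and [0.959210]): 1 − (1 − 0.949000)(1 − 0.959210) = 0.997920
Series (releasing panel and agent cylinder valve): 0.992000 × 0.973000 = 0.965216
Parallel (discharge nozzle and [0.965216]): 1 − (1 − 0.906000)(1 − 0.965216) = 0.996730
Series ([0.997920] and [0.996730]): 0.997920 × 0.996730 = 0.9947

0.9947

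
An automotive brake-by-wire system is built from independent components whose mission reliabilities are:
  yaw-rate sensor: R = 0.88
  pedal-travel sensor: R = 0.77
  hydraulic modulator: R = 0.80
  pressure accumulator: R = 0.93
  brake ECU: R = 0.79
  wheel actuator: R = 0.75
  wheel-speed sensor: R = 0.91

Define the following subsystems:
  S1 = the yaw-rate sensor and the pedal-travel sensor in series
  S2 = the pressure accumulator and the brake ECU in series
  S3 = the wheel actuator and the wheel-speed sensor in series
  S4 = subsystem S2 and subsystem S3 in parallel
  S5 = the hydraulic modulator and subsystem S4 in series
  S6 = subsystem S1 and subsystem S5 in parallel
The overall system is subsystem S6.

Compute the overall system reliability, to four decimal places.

0.9138

Series (yaw-rate sensor and pedal-travel sensor): 0.880000 × 0.770000 = 0.677600
Series (pressure accumulator and brake ECU): 0.930000 × 0.790000 = 0.734700
Series (wheel actuator and wheel-speed sensor): 0.750000 × 0.910000 = 0.682500
Parallel ([0.734700] and [0.682500]): 1 − (1 − 0.734700)(1 − 0.682500) = 0.915767
Series (hydraulic modulator and [0.915767]): 0.800000 × 0.915767 = 0.732614
Parallel ([0.677600] and [0.732614]): 1 − (1 − 0.677600)(1 − 0.732614) = 0.9138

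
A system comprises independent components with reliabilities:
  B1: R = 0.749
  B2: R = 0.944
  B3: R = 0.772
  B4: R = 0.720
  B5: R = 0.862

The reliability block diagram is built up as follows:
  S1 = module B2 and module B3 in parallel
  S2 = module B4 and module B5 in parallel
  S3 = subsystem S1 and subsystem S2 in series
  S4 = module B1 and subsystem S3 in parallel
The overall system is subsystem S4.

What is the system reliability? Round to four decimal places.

Parallel (B2 and B3): 1 − (1 − 0.944000)(1 − 0.772000) = 0.987232
Parallel (B4 and B5): 1 − (1 − 0.720000)(1 − 0.862000) = 0.961360
Series ([0.987232] and [0.961360]): 0.987232 × 0.961360 = 0.949085
Parallel (B1 and [0.949085]): 1 − (1 − 0.749000)(1 − 0.949085) = 0.9872

0.9872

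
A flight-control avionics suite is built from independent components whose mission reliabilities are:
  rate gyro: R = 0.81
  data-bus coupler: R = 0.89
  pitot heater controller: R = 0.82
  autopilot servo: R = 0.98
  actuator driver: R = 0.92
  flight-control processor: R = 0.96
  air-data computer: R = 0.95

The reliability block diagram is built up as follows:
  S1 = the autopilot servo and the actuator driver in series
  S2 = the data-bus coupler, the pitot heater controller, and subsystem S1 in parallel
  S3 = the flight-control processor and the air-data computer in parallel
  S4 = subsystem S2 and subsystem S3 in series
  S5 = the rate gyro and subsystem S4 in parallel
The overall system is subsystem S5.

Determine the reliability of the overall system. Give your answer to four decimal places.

Series (autopilot servo and actuator driver): 0.980000 × 0.920000 = 0.901600
Parallel (data-bus coupler, pitot heater controller, and [0.901600]): 1 − (1 − 0.890000)(1 − 0.820000)(1 − 0.901600) = 0.998052
Parallel (flight-control processor and air-data computer): 1 − (1 − 0.960000)(1 − 0.950000) = 0.998000
Series ([0.998052] and [0.998000]): 0.998052 × 0.998000 = 0.996056
Parallel (rate gyro and [0.996056]): 1 − (1 − 0.810000)(1 − 0.996056) = 0.9993

0.9993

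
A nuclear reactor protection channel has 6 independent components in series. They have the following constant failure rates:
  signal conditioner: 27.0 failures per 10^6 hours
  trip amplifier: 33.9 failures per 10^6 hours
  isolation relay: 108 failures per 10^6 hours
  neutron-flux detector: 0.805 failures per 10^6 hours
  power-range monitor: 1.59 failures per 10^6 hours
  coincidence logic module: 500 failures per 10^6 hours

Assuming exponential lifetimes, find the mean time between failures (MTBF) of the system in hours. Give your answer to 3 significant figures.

Series of exponential components: λ_sys = Σ λ_i
λ_sys = 0.0000270 + 0.0000339 + 0.000108 + 0.000000805 + 0.00000159 + 0.000500 = 6.7130e-04 /h
MTBF = 1 / λ_sys = 1490 h

1490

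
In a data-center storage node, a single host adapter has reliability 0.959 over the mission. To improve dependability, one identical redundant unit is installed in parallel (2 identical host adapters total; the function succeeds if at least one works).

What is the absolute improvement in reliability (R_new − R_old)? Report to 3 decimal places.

0.039

R_before = 0.959
R_after = 1 − (1 − 0.959)^2 = 0.998
ΔR = 0.998 − 0.959 = 0.039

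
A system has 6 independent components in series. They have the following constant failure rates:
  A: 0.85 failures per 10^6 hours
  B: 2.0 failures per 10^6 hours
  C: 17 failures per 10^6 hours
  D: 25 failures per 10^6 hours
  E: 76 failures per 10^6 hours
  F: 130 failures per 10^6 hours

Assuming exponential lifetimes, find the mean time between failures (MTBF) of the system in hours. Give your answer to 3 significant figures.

Series of exponential components: λ_sys = Σ λ_i
λ_sys = 0.00000085 + 0.0000020 + 0.000017 + 0.000025 + 0.000076 + 0.00013 = 2.5085e-04 /h
MTBF = 1 / λ_sys = 3990 h

3990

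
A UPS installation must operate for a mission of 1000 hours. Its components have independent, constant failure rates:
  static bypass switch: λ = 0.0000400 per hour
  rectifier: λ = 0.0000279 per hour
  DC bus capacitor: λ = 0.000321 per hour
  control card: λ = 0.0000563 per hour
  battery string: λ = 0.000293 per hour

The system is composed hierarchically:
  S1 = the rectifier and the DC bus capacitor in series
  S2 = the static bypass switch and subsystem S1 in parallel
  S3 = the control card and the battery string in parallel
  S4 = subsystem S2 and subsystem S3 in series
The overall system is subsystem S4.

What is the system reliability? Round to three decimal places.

R(static bypass switch) = exp(−0.0000400 × 1000) = 0.96079
R(rectifier) = exp(−0.0000279 × 1000) = 0.97249
R(DC bus capacitor) = exp(−0.000321 × 1000) = 0.72542
R(control card) = exp(−0.0000563 × 1000) = 0.94526
R(battery string) = exp(−0.000293 × 1000) = 0.74602
Series (rectifier and DC bus capacitor): 0.97249 × 0.72542 = 0.70546
Parallel (static bypass switch and [0.70546]): 1 − (1 − 0.96079)(1 − 0.70546) = 0.98845
Parallel (control card and battery string): 1 − (1 − 0.94526)(1 − 0.74602) = 0.98610
Series ([0.98845] and [0.98610]): 0.98845 × 0.98610 = 0.975

0.975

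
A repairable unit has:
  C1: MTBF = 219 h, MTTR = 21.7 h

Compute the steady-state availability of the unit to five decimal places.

0.90985

A(C1) = MTBF/(MTBF+MTTR) = 219/(219+21.7) = 0.90985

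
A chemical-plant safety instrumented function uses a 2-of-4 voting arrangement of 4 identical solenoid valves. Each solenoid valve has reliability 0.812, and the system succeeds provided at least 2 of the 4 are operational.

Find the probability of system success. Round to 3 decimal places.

R = Σ_{i=2}^{4} C(4,i) p^i (1−p)^{4−i} with p = 0.812
C(4,2)·0.812^2·0.188^2 = 0.13982
C(4,3)·0.812^3·0.188^1 = 0.40261
C(4,4)·0.812^4·0.188^0 = 0.43473
Sum = 0.977

0.977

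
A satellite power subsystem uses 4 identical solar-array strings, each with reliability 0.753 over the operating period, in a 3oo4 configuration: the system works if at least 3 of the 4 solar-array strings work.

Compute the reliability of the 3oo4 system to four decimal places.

R = Σ_{i=3}^{4} C(4,i) p^i (1−p)^{4−i} with p = 0.753
C(4,3)·0.753^3·0.247^1 = 0.421834
C(4,4)·0.753^4·0.247^0 = 0.321499
Sum = 0.7433

0.7433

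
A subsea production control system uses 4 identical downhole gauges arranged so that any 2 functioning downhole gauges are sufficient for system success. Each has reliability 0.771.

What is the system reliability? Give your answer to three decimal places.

0.960

R = Σ_{i=2}^{4} C(4,i) p^i (1−p)^{4−i} with p = 0.771
C(4,2)·0.771^2·0.229^2 = 0.18704
C(4,3)·0.771^3·0.229^1 = 0.41982
C(4,4)·0.771^4·0.229^0 = 0.35336
Sum = 0.960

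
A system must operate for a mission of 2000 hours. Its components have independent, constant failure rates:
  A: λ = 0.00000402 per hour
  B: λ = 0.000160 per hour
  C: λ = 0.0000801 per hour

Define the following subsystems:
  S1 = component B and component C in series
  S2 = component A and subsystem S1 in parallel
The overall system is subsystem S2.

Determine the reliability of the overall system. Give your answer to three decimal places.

0.997

R(A) = exp(−0.00000402 × 2000) = 0.99199
R(B) = exp(−0.000160 × 2000) = 0.72615
R(C) = exp(−0.0000801 × 2000) = 0.85197
Series (B and C): 0.72615 × 0.85197 = 0.61866
Parallel (A and [0.61866]): 1 − (1 − 0.99199)(1 − 0.61866) = 0.997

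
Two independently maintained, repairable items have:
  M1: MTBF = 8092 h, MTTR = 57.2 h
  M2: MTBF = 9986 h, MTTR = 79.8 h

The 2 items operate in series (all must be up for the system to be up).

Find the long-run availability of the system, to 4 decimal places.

A(M1) = MTBF/(MTBF+MTTR) = 8092/(8092+57.2) = 0.992981
A(M2) = MTBF/(MTBF+MTTR) = 9986/(9986+79.8) = 0.992072
Series availability: 0.992981 × 0.992072 = 0.9851

0.9851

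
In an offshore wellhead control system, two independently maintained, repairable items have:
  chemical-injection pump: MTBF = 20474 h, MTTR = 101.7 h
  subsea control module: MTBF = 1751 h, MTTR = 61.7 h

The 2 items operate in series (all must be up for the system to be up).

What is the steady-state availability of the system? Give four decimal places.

0.9612

A(chemical-injection pump) = MTBF/(MTBF+MTTR) = 20474/(20474+101.7) = 0.995057
A(subsea control module) = MTBF/(MTBF+MTTR) = 1751/(1751+61.7) = 0.965962
Series availability: 0.995057 × 0.965962 = 0.9612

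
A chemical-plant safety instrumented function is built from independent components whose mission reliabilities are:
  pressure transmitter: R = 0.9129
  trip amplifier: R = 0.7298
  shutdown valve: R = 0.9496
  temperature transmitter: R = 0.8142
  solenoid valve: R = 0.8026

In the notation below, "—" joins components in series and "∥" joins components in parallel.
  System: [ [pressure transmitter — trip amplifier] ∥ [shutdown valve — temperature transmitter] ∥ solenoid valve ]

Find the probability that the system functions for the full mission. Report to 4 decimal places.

Series (pressure transmitter and trip amplifier): 0.912900 × 0.729800 = 0.666234
Series (shutdown valve and temperature transmitter): 0.949600 × 0.814200 = 0.773164
Parallel ([0.666234], [0.773164], and solenoid valve): 1 − (1 − 0.666234)(1 − 0.773164)(1 − 0.802600) = 0.9851

0.9851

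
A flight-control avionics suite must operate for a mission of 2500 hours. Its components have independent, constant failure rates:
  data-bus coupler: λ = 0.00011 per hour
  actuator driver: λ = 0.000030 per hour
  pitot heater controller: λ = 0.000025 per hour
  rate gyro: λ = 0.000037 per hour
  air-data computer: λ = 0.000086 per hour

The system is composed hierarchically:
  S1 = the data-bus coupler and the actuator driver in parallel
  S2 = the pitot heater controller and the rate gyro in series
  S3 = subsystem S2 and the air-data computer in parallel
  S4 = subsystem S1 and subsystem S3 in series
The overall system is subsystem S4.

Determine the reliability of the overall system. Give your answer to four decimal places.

0.9553

R(data-bus coupler) = exp(−0.00011 × 2500) = 0.759572
R(actuator driver) = exp(−0.000030 × 2500) = 0.927743
R(pitot heater controller) = exp(−0.000025 × 2500) = 0.939413
R(rate gyro) = exp(−0.000037 × 2500) = 0.911649
R(air-data computer) = exp(−0.000086 × 2500) = 0.806541
Parallel (data-bus coupler and actuator driver): 1 − (1 − 0.759572)(1 − 0.927743) = 0.982627
Series (pitot heater controller and rate gyro): 0.939413 × 0.911649 = 0.856415
Parallel ([0.856415] and air-data computer): 1 − (1 − 0.856415)(1 − 0.806541) = 0.972222
Series ([0.982627] and [0.972222]): 0.982627 × 0.972222 = 0.9553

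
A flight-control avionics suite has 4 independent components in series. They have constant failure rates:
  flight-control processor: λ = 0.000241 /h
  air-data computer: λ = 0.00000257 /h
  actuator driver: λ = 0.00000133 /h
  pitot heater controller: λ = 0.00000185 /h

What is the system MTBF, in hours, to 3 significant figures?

4050

Series of exponential components: λ_sys = Σ λ_i
λ_sys = 0.000241 + 0.00000257 + 0.00000133 + 0.00000185 = 2.4675e-04 /h
MTBF = 1 / λ_sys = 4050 h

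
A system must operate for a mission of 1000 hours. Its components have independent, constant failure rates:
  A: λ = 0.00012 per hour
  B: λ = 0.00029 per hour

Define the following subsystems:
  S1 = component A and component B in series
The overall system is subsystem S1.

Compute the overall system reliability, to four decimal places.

0.6637

R(A) = exp(−0.00012 × 1000) = 0.886920
R(B) = exp(−0.00029 × 1000) = 0.748264
Series (A and B): 0.886920 × 0.748264 = 0.6637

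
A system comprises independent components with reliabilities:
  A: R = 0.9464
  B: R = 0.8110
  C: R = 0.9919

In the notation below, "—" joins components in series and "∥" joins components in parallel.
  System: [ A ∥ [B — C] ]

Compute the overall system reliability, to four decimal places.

Series (B and C): 0.811000 × 0.991900 = 0.804431
Parallel (A and [0.804431]): 1 − (1 − 0.946400)(1 − 0.804431) = 0.9895

0.9895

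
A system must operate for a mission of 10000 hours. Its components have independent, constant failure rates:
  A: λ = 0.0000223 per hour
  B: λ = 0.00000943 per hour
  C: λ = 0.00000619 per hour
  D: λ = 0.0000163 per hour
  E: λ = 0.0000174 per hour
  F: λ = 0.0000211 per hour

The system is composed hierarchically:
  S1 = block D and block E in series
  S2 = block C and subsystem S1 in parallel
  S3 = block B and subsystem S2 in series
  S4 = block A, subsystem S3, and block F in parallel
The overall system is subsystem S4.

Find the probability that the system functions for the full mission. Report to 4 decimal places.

R(A) = exp(−0.0000223 × 10000) = 0.800115
R(B) = exp(−0.00000943 × 10000) = 0.910010
R(C) = exp(−0.00000619 × 10000) = 0.939977
R(D) = exp(−0.0000163 × 10000) = 0.849591
R(E) = exp(−0.0000174 × 10000) = 0.840297
R(F) = exp(−0.0000211 × 10000) = 0.809774
Series (D and E): 0.849591 × 0.840297 = 0.713909
Parallel (C and [0.713909]): 1 − (1 − 0.939977)(1 − 0.713909) = 0.982828
Series (B and [0.982828]): 0.910010 × 0.982828 = 0.894383
Parallel (A, [0.894383], and F): 1 − (1 − 0.800115)(1 − 0.894383)(1 − 0.809774) = 0.9960

0.9960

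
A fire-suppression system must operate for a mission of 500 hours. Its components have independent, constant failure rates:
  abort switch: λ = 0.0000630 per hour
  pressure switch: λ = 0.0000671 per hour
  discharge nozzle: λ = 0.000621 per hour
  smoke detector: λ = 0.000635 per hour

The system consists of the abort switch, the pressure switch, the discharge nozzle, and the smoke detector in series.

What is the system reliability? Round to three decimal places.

0.500

R(abort switch) = exp(−0.0000630 × 500) = 0.96899
R(pressure switch) = exp(−0.0000671 × 500) = 0.96701
R(discharge nozzle) = exp(−0.000621 × 500) = 0.73308
R(smoke detector) = exp(−0.000635 × 500) = 0.72797
Series (abort switch, pressure switch, discharge nozzle, and smoke detector): 0.96899 × 0.96701 × 0.73308 × 0.72797 = 0.500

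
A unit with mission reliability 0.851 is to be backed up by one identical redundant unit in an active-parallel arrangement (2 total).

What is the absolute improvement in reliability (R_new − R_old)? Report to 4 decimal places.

R_before = 0.851
R_after = 1 − (1 − 0.851)^2 = 0.9778
ΔR = 0.9778 − 0.851 = 0.1268

0.1268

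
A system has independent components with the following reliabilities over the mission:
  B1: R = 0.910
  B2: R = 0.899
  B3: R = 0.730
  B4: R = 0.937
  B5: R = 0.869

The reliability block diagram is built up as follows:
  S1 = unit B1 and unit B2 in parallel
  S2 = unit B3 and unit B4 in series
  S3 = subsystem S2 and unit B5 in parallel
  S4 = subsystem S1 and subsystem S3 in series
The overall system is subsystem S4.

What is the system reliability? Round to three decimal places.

Parallel (B1 and B2): 1 − (1 − 0.91000)(1 − 0.89900) = 0.99091
Series (B3 and B4): 0.73000 × 0.93700 = 0.68401
Parallel ([0.68401] and B5): 1 − (1 − 0.68401)(1 − 0.86900) = 0.95861
Series ([0.99091] and [0.95861]): 0.99091 × 0.95861 = 0.950

0.950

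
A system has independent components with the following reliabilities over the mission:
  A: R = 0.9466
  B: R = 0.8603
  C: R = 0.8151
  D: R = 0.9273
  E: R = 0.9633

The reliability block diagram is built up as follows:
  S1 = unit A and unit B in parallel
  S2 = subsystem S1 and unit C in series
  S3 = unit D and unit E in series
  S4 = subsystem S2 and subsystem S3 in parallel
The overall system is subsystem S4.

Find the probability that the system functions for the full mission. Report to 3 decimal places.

Parallel (A and B): 1 − (1 − 0.94660)(1 − 0.86030) = 0.99254
Series ([0.99254] and C): 0.99254 × 0.81510 = 0.80902
Series (D and E): 0.92730 × 0.96330 = 0.89327
Parallel ([0.80902] and [0.89327]): 1 − (1 − 0.80902)(1 − 0.89327) = 0.980

0.980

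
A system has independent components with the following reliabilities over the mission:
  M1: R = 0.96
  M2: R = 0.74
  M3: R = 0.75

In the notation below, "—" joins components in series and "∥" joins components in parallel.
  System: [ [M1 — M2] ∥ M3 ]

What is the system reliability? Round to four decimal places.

Series (M1 and M2): 0.960000 × 0.740000 = 0.710400
Parallel ([0.710400] and M3): 1 − (1 − 0.710400)(1 − 0.750000) = 0.9276

0.9276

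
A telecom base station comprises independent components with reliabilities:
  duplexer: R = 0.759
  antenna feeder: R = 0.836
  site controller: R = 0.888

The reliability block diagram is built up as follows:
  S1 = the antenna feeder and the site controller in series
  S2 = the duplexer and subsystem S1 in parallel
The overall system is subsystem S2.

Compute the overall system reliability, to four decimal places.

Series (antenna feeder and site controller): 0.836000 × 0.888000 = 0.742368
Parallel (duplexer and [0.742368]): 1 − (1 − 0.759000)(1 − 0.742368) = 0.9379

0.9379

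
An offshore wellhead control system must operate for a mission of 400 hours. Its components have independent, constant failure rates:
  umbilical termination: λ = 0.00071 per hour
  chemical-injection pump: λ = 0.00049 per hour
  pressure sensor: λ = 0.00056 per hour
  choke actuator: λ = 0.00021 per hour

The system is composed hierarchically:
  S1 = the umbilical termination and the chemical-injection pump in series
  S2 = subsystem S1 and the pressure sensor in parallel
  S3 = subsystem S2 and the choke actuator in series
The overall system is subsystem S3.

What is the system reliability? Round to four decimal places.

R(umbilical termination) = exp(−0.00071 × 400) = 0.752767
R(chemical-injection pump) = exp(−0.00049 × 400) = 0.822012
R(pressure sensor) = exp(−0.00056 × 400) = 0.799315
R(choke actuator) = exp(−0.00021 × 400) = 0.919431
Series (umbilical termination and chemical-injection pump): 0.752767 × 0.822012 = 0.618784
Parallel ([0.618784] and pressure sensor): 1 − (1 − 0.618784)(1 − 0.799315) = 0.923496
Series ([0.923496] and choke actuator): 0.923496 × 0.919431 = 0.8491

0.8491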